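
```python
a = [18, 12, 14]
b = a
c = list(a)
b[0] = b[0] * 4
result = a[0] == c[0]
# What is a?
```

After line 1: a = [18, 12, 14]
After line 2 (b = a, alias): a = [18, 12, 14], b = [18, 12, 14]
After line 3 (c = list(a) is a copy, new object): c = [18, 12, 14]
After line 4 (b[0] = 18 * 4 = 72; mutates shared a/b): a = b = [72, 12, 14], c = [18, 12, 14]
After line 5 (a[0] = 72, c[0] = 18; result = False)

[72, 12, 14]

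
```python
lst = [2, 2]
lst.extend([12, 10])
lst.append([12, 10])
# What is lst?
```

After line 1: lst = [2, 2]
After line 2 (extend unpacks [12, 10]): lst = [2, 2, 12, 10]
After line 3 (append adds [12, 10] as single element): lst = [2, 2, 12, 10, [12, 10]]

[2, 2, 12, 10, [12, 10]]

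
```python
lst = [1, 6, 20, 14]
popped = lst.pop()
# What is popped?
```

14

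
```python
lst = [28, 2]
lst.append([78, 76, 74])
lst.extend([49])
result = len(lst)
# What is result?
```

After line 1: lst = [28, 2]
After line 2 (append adds [78, 76, 74] as single element): lst = [28, 2, [78, 76, 74]]
After line 3 (extend unpacks [49], adds 49): lst = [28, 2, [78, 76, 74], 49]
After line 4: result = len(lst) = 4

4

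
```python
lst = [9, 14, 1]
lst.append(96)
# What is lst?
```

[9, 14, 1, 96]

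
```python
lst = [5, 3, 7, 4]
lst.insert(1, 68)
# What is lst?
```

[5, 68, 3, 7, 4]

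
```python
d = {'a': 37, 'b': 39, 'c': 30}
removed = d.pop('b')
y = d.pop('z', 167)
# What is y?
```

After line 1: d = {'a': 37, 'b': 39, 'c': 30}
After line 2 (pop 'b' returns 39): d = {'a': 37, 'c': 30}, removed = 39
After line 3 (pop 'z' missing, returns default 167): d = {'a': 37, 'c': 30}, y = 167

167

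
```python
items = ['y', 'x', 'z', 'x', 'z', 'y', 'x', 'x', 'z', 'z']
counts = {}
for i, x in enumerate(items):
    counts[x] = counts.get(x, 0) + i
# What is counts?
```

Initial: counts = {}, items = ['y', 'x', 'z', 'x', 'z', 'y', 'x', 'x', 'z', 'z']
i=0, x='y': counts = {'y': 0}
i=1, x='x': counts = {'y': 0, 'x': 1}
i=2, x='z': counts = {'y': 0, 'x': 1, 'z': 2}
i=3, x='x': counts = {'y': 0, 'x': 4, 'z': 2}
i=4, x='z': counts = {'y': 0, 'x': 4, 'z': 6}
i=5, x='y': counts = {'y': 5, 'x': 4, 'z': 6}
i=6, x='x': counts = {'y': 5, 'x': 10, 'z': 6}
i=7, x='x': counts = {'y': 5, 'x': 17, 'z': 6}
i=8, x='z': counts = {'y': 5, 'x': 17, 'z': 14}
i=9, x='z': counts = {'y': 5, 'x': 17, 'z': 23}

{'y': 5, 'x': 17, 'z': 23}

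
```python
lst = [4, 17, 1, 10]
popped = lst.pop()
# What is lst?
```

[4, 17, 1]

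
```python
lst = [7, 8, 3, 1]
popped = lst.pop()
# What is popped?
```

1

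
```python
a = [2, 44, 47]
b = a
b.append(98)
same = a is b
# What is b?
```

After line 1: a = [2, 44, 47]
After line 2 (b = a is an alias, same object): a = [2, 44, 47], b = [2, 44, 47]
After line 3 (b.append mutates the shared list): a = [2, 44, 47, 98], b = [2, 44, 47, 98]
After line 4 (same = a is b; same object -> True): same = True

[2, 44, 47, 98]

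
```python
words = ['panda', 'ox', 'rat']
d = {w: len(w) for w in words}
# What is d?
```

{'panda': 5, 'ox': 2, 'rat': 3}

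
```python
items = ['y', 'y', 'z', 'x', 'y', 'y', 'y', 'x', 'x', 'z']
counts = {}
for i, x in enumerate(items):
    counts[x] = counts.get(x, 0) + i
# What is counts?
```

Initial: counts = {}, items = ['y', 'y', 'z', 'x', 'y', 'y', 'y', 'x', 'x', 'z']
i=0, x='y': counts = {'y': 0}
i=1, x='y': counts = {'y': 1}
i=2, x='z': counts = {'y': 1, 'z': 2}
i=3, x='x': counts = {'y': 1, 'z': 2, 'x': 3}
i=4, x='y': counts = {'y': 5, 'z': 2, 'x': 3}
i=5, x='y': counts = {'y': 10, 'z': 2, 'x': 3}
i=6, x='y': counts = {'y': 16, 'z': 2, 'x': 3}
i=7, x='x': counts = {'y': 16, 'z': 2, 'x': 10}
i=8, x='x': counts = {'y': 16, 'z': 2, 'x': 18}
i=9, x='z': counts = {'y': 16, 'z': 11, 'x': 18}

{'y': 16, 'z': 11, 'x': 18}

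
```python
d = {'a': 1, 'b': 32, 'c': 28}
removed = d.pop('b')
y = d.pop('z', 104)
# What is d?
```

After line 1: d = {'a': 1, 'b': 32, 'c': 28}
After line 2 (pop 'b' returns 32): d = {'a': 1, 'c': 28}, removed = 32
After line 3 (pop 'z' missing, returns default 104): d = {'a': 1, 'c': 28}, y = 104

{'a': 1, 'c': 28}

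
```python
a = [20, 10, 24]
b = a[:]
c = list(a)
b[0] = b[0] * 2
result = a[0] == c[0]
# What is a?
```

After line 1: a = [20, 10, 24]
After line 2 (b = a[:], copy): a = [20, 10, 24], b = [20, 10, 24]
After line 3 (c = list(a) is a copy, new object): c = [20, 10, 24]
After line 4 (b[0] = 20 * 2 = 40; only b mutates (copy)): a = [20, 10, 24], b = [40, 10, 24], c = [20, 10, 24]
After line 5 (a[0] = 20, c[0] = 20; result = True)

[20, 10, 24]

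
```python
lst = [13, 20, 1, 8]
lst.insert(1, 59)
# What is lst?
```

[13, 59, 20, 1, 8]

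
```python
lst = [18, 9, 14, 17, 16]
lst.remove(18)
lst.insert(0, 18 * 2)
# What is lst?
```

After line 1: lst = [18, 9, 14, 17, 16]
After line 2 (remove first 18): lst = [9, 14, 17, 16]
After line 3 (insert 36 at index 0): lst = [36, 9, 14, 17, 16]

[36, 9, 14, 17, 16]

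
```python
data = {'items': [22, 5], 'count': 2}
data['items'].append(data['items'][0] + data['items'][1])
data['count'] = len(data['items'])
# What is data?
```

After line 1: data = {'items': [22, 5], 'count': 2}
After line 2 (append 22 + 5 = 27): data = {'items': [22, 5, 27], 'count': 2}
After line 3 (count = len(items) = 3): data = {'items': [22, 5, 27], 'count': 3}

{'items': [22, 5, 27], 'count': 3}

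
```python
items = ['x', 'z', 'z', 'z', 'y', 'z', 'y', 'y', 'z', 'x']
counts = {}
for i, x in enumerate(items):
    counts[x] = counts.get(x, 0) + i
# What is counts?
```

Initial: counts = {}, items = ['x', 'z', 'z', 'z', 'y', 'z', 'y', 'y', 'z', 'x']
i=0, x='x': counts = {'x': 0}
i=1, x='z': counts = {'x': 0, 'z': 1}
i=2, x='z': counts = {'x': 0, 'z': 3}
i=3, x='z': counts = {'x': 0, 'z': 6}
i=4, x='y': counts = {'x': 0, 'z': 6, 'y': 4}
i=5, x='z': counts = {'x': 0, 'z': 11, 'y': 4}
i=6, x='y': counts = {'x': 0, 'z': 11, 'y': 10}
i=7, x='y': counts = {'x': 0, 'z': 11, 'y': 17}
i=8, x='z': counts = {'x': 0, 'z': 19, 'y': 17}
i=9, x='x': counts = {'x': 9, 'z': 19, 'y': 17}

{'x': 9, 'z': 19, 'y': 17}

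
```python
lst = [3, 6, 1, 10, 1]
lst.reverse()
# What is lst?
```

[1, 10, 1, 6, 3]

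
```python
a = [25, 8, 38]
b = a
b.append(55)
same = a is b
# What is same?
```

After line 1: a = [25, 8, 38]
After line 2 (b = a is an alias, same object): a = [25, 8, 38], b = [25, 8, 38]
After line 3 (b.append mutates the shared list): a = [25, 8, 38, 55], b = [25, 8, 38, 55]
After line 4 (same = a is b; same object -> True): same = True

True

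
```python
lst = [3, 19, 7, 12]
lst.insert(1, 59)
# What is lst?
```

[3, 59, 19, 7, 12]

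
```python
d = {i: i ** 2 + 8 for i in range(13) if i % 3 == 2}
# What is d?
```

{2: 12, 5: 33, 8: 72, 11: 129}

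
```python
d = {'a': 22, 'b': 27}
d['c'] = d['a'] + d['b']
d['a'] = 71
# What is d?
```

After line 1: d = {'a': 22, 'b': 27}
After line 2 (d['c'] = 22 + 27): d = {'a': 22, 'b': 27, 'c': 49}
After line 3: d = {'a': 71, 'b': 27, 'c': 49}

{'a': 71, 'b': 27, 'c': 49}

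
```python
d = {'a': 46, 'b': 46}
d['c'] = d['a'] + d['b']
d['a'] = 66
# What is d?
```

After line 1: d = {'a': 46, 'b': 46}
After line 2 (d['c'] = 46 + 46): d = {'a': 46, 'b': 46, 'c': 92}
After line 3: d = {'a': 66, 'b': 46, 'c': 92}

{'a': 66, 'b': 46, 'c': 92}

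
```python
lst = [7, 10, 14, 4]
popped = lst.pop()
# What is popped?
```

4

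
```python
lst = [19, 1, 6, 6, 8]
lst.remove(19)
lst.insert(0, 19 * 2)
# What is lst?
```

After line 1: lst = [19, 1, 6, 6, 8]
After line 2 (remove first 19): lst = [1, 6, 6, 8]
After line 3 (insert 38 at index 0): lst = [38, 1, 6, 6, 8]

[38, 1, 6, 6, 8]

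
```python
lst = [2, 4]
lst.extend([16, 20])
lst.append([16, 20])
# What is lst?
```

After line 1: lst = [2, 4]
After line 2 (extend unpacks [16, 20]): lst = [2, 4, 16, 20]
After line 3 (append adds [16, 20] as single element): lst = [2, 4, 16, 20, [16, 20]]

[2, 4, 16, 20, [16, 20]]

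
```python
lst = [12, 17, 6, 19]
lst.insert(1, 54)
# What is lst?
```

[12, 54, 17, 6, 19]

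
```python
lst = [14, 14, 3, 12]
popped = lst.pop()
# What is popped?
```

12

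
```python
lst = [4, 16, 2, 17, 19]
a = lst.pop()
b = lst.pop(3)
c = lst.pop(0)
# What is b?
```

After line 1: lst = [4, 16, 2, 17, 19]
After line 2 (pop() -> a = 19): lst = [4, 16, 2, 17]
After line 3 (pop(3) -> b = 17): lst = [4, 16, 2]
After line 4 (pop(0) -> c = 4): lst = [16, 2]

17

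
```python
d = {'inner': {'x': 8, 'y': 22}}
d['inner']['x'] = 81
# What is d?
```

After line 1: d = {'inner': {'x': 8, 'y': 22}}
After line 2 (inner x overwritten): d = {'inner': {'x': 81, 'y': 22}}

{'inner': {'x': 81, 'y': 22}}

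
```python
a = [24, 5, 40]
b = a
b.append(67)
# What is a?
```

After line 1: a = [24, 5, 40]
After line 2 (b = a is an alias, same object): a = [24, 5, 40], b = [24, 5, 40]
After line 3 (b.append mutates the shared list): a = [24, 5, 40, 67], b = [24, 5, 40, 67]

[24, 5, 40, 67]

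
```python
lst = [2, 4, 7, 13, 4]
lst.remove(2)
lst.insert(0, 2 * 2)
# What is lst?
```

After line 1: lst = [2, 4, 7, 13, 4]
After line 2 (remove first 2): lst = [4, 7, 13, 4]
After line 3 (insert 4 at index 0): lst = [4, 4, 7, 13, 4]

[4, 4, 7, 13, 4]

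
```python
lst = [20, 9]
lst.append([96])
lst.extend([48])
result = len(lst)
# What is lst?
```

After line 1: lst = [20, 9]
After line 2 (append adds [96] as single element): lst = [20, 9, [96]]
After line 3 (extend unpacks [48], adds 48): lst = [20, 9, [96], 48]
After line 4: result = len(lst) = 4

[20, 9, [96], 48]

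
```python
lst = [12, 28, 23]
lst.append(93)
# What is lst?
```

[12, 28, 23, 93]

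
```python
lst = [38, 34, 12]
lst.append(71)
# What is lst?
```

[38, 34, 12, 71]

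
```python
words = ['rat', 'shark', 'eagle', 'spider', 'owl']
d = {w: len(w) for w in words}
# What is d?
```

{'rat': 3, 'shark': 5, 'eagle': 5, 'spider': 6, 'owl': 3}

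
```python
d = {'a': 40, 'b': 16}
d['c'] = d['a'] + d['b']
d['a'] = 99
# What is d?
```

After line 1: d = {'a': 40, 'b': 16}
After line 2 (d['c'] = 40 + 16): d = {'a': 40, 'b': 16, 'c': 56}
After line 3: d = {'a': 99, 'b': 16, 'c': 56}

{'a': 99, 'b': 16, 'c': 56}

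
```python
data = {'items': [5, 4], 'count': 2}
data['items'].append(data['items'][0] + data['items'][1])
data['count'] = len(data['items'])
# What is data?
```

After line 1: data = {'items': [5, 4], 'count': 2}
After line 2 (append 5 + 4 = 9): data = {'items': [5, 4, 9], 'count': 2}
After line 3 (count = len(items) = 3): data = {'items': [5, 4, 9], 'count': 3}

{'items': [5, 4, 9], 'count': 3}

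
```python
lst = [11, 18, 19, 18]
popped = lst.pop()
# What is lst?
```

[11, 18, 19]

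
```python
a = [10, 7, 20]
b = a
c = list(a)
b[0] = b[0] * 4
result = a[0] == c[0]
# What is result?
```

After line 1: a = [10, 7, 20]
After line 2 (b = a, alias): a = [10, 7, 20], b = [10, 7, 20]
After line 3 (c = list(a) is a copy, new object): c = [10, 7, 20]
After line 4 (b[0] = 10 * 4 = 40; mutates shared a/b): a = b = [40, 7, 20], c = [10, 7, 20]
After line 5 (a[0] = 40, c[0] = 10; result = False)

False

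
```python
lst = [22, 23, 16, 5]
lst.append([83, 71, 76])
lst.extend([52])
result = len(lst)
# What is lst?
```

After line 1: lst = [22, 23, 16, 5]
After line 2 (append adds [83, 71, 76] as single element): lst = [22, 23, 16, 5, [83, 71, 76]]
After line 3 (extend unpacks [52], adds 52): lst = [22, 23, 16, 5, [83, 71, 76], 52]
After line 4: result = len(lst) = 6

[22, 23, 16, 5, [83, 71, 76], 52]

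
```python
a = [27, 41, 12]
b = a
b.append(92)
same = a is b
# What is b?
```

After line 1: a = [27, 41, 12]
After line 2 (b = a is an alias, same object): a = [27, 41, 12], b = [27, 41, 12]
After line 3 (b.append mutates the shared list): a = [27, 41, 12, 92], b = [27, 41, 12, 92]
After line 4 (same = a is b; same object -> True): same = True

[27, 41, 12, 92]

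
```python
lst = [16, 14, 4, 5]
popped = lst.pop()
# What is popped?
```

5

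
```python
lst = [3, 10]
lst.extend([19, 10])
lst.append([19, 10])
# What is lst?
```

After line 1: lst = [3, 10]
After line 2 (extend unpacks [19, 10]): lst = [3, 10, 19, 10]
After line 3 (append adds [19, 10] as single element): lst = [3, 10, 19, 10, [19, 10]]

[3, 10, 19, 10, [19, 10]]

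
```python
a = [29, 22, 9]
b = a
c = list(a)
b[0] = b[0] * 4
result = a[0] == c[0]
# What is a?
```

After line 1: a = [29, 22, 9]
After line 2 (b = a, alias): a = [29, 22, 9], b = [29, 22, 9]
After line 3 (c = list(a) is a copy, new object): c = [29, 22, 9]
After line 4 (b[0] = 29 * 4 = 116; mutates shared a/b): a = b = [116, 22, 9], c = [29, 22, 9]
After line 5 (a[0] = 116, c[0] = 29; result = False)

[116, 22, 9]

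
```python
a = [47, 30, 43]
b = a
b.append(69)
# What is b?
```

After line 1: a = [47, 30, 43]
After line 2 (b = a is an alias, same object): a = [47, 30, 43], b = [47, 30, 43]
After line 3 (b.append mutates the shared list): a = [47, 30, 43, 69], b = [47, 30, 43, 69]

[47, 30, 43, 69]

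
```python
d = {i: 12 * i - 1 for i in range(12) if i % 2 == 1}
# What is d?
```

{1: 11, 3: 35, 5: 59, 7: 83, 9: 107, 11: 131}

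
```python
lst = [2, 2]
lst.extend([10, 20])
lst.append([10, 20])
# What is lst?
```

After line 1: lst = [2, 2]
After line 2 (extend unpacks [10, 20]): lst = [2, 2, 10, 20]
After line 3 (append adds [10, 20] as single element): lst = [2, 2, 10, 20, [10, 20]]

[2, 2, 10, 20, [10, 20]]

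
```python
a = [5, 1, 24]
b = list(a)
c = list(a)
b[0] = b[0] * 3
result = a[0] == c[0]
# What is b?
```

After line 1: a = [5, 1, 24]
After line 2 (b = list(a), copy): a = [5, 1, 24], b = [5, 1, 24]
After line 3 (c = list(a) is a copy, new object): c = [5, 1, 24]
After line 4 (b[0] = 5 * 3 = 15; only b mutates (copy)): a = [5, 1, 24], b = [15, 1, 24], c = [5, 1, 24]
After line 5 (a[0] = 5, c[0] = 5; result = True)

[15, 1, 24]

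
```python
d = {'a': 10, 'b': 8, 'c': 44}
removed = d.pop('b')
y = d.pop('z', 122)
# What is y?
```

After line 1: d = {'a': 10, 'b': 8, 'c': 44}
After line 2 (pop 'b' returns 8): d = {'a': 10, 'c': 44}, removed = 8
After line 3 (pop 'z' missing, returns default 122): d = {'a': 10, 'c': 44}, y = 122

122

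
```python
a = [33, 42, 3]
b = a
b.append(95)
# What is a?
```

After line 1: a = [33, 42, 3]
After line 2 (b = a is an alias, same object): a = [33, 42, 3], b = [33, 42, 3]
After line 3 (b.append mutates the shared list): a = [33, 42, 3, 95], b = [33, 42, 3, 95]

[33, 42, 3, 95]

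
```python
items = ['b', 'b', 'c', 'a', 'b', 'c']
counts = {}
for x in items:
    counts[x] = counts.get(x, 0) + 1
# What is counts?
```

Initial: counts = {}, items = ['b', 'b', 'c', 'a', 'b', 'c']
See 'b': counts = {'b': 1}
See 'b': counts = {'b': 2}
See 'c': counts = {'b': 2, 'c': 1}
See 'a': counts = {'b': 2, 'c': 1, 'a': 1}
See 'b': counts = {'b': 3, 'c': 1, 'a': 1}
See 'c': counts = {'b': 3, 'c': 2, 'a': 1}

{'b': 3, 'c': 2, 'a': 1}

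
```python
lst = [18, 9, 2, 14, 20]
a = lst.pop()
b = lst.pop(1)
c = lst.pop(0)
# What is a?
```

After line 1: lst = [18, 9, 2, 14, 20]
After line 2 (pop() -> a = 20): lst = [18, 9, 2, 14]
After line 3 (pop(1) -> b = 9): lst = [18, 2, 14]
After line 4 (pop(0) -> c = 18): lst = [2, 14]

20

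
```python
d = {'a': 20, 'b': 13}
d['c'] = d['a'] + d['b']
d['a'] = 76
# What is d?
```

After line 1: d = {'a': 20, 'b': 13}
After line 2 (d['c'] = 20 + 13): d = {'a': 20, 'b': 13, 'c': 33}
After line 3: d = {'a': 76, 'b': 13, 'c': 33}

{'a': 76, 'b': 13, 'c': 33}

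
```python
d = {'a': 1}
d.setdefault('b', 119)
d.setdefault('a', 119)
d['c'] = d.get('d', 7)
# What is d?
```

After line 1: d = {'a': 1}
After line 2 (setdefault adds 'b'=119): d = {'a': 1, 'b': 119}
After line 3 (setdefault 'a' no-op, already exists): d = {'a': 1, 'b': 119}
After line 4 (get('d', 7) returns default since 'd' not in d): d = {'a': 1, 'b': 119, 'c': 7}

{'a': 1, 'b': 119, 'c': 7}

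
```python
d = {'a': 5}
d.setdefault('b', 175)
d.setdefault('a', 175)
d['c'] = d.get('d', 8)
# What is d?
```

After line 1: d = {'a': 5}
After line 2 (setdefault adds 'b'=175): d = {'a': 5, 'b': 175}
After line 3 (setdefault 'a' no-op, already exists): d = {'a': 5, 'b': 175}
After line 4 (get('d', 8) returns default since 'd' not in d): d = {'a': 5, 'b': 175, 'c': 8}

{'a': 5, 'b': 175, 'c': 8}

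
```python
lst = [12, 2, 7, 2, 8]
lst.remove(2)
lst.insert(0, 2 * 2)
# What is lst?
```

After line 1: lst = [12, 2, 7, 2, 8]
After line 2 (remove first 2): lst = [12, 7, 2, 8]
After line 3 (insert 4 at index 0): lst = [4, 12, 7, 2, 8]

[4, 12, 7, 2, 8]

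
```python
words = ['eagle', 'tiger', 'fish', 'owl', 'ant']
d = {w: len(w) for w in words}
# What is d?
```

{'eagle': 5, 'tiger': 5, 'fish': 4, 'owl': 3, 'ant': 3}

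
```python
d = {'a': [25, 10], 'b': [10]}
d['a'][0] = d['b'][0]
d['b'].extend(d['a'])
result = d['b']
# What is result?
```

After line 1: d = {'a': [25, 10], 'b': [10]}
After line 2 (a[0] = b[0] = 10): d = {'a': [10, 10], 'b': [10]}
After line 3 (b.extend(a) appends [10, 10]): d = {'a': [10, 10], 'b': [10, 10, 10]}
After line 4: result = d['b'] = [10, 10, 10]

[10, 10, 10]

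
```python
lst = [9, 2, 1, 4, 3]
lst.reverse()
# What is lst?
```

[3, 4, 1, 2, 9]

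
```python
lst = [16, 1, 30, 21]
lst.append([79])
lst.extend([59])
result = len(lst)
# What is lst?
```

After line 1: lst = [16, 1, 30, 21]
After line 2 (append adds [79] as single element): lst = [16, 1, 30, 21, [79]]
After line 3 (extend unpacks [59], adds 59): lst = [16, 1, 30, 21, [79], 59]
After line 4: result = len(lst) = 6

[16, 1, 30, 21, [79], 59]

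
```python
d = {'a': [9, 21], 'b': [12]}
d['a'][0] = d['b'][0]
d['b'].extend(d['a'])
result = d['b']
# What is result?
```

After line 1: d = {'a': [9, 21], 'b': [12]}
After line 2 (a[0] = b[0] = 12): d = {'a': [12, 21], 'b': [12]}
After line 3 (b.extend(a) appends [12, 21]): d = {'a': [12, 21], 'b': [12, 12, 21]}
After line 4: result = d['b'] = [12, 12, 21]

[12, 12, 21]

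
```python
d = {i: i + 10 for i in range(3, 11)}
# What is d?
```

{3: 13, 4: 14, 5: 15, 6: 16, 7: 17, 8: 18, 9: 19, 10: 20}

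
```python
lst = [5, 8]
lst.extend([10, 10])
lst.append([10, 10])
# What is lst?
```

After line 1: lst = [5, 8]
After line 2 (extend unpacks [10, 10]): lst = [5, 8, 10, 10]
After line 3 (append adds [10, 10] as single element): lst = [5, 8, 10, 10, [10, 10]]

[5, 8, 10, 10, [10, 10]]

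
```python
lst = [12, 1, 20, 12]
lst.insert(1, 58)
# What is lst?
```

[12, 58, 1, 20, 12]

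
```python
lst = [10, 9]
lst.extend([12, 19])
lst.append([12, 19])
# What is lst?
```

After line 1: lst = [10, 9]
After line 2 (extend unpacks [12, 19]): lst = [10, 9, 12, 19]
After line 3 (append adds [12, 19] as single element): lst = [10, 9, 12, 19, [12, 19]]

[10, 9, 12, 19, [12, 19]]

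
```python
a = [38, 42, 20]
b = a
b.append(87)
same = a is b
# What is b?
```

After line 1: a = [38, 42, 20]
After line 2 (b = a is an alias, same object): a = [38, 42, 20], b = [38, 42, 20]
After line 3 (b.append mutates the shared list): a = [38, 42, 20, 87], b = [38, 42, 20, 87]
After line 4 (same = a is b; same object -> True): same = True

[38, 42, 20, 87]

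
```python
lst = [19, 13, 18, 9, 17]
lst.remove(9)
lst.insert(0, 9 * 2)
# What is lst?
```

After line 1: lst = [19, 13, 18, 9, 17]
After line 2 (remove first 9): lst = [19, 13, 18, 17]
After line 3 (insert 18 at index 0): lst = [18, 19, 13, 18, 17]

[18, 19, 13, 18, 17]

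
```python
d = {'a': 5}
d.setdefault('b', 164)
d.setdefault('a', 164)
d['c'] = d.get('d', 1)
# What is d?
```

After line 1: d = {'a': 5}
After line 2 (setdefault adds 'b'=164): d = {'a': 5, 'b': 164}
After line 3 (setdefault 'a' no-op, already exists): d = {'a': 5, 'b': 164}
After line 4 (get('d', 1) returns default since 'd' not in d): d = {'a': 5, 'b': 164, 'c': 1}

{'a': 5, 'b': 164, 'c': 1}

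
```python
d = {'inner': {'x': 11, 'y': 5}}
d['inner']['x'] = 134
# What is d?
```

After line 1: d = {'inner': {'x': 11, 'y': 5}}
After line 2 (inner x overwritten): d = {'inner': {'x': 134, 'y': 5}}

{'inner': {'x': 134, 'y': 5}}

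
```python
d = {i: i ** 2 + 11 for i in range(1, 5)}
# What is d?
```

{1: 12, 2: 15, 3: 20, 4: 27}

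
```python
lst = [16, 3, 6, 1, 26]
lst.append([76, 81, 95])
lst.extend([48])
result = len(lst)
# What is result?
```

After line 1: lst = [16, 3, 6, 1, 26]
After line 2 (append adds [76, 81, 95] as single element): lst = [16, 3, 6, 1, 26, [76, 81, 95]]
After line 3 (extend unpacks [48], adds 48): lst = [16, 3, 6, 1, 26, [76, 81, 95], 48]
After line 4: result = len(lst) = 7

7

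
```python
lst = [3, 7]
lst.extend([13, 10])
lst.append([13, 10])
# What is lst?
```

After line 1: lst = [3, 7]
After line 2 (extend unpacks [13, 10]): lst = [3, 7, 13, 10]
After line 3 (append adds [13, 10] as single element): lst = [3, 7, 13, 10, [13, 10]]

[3, 7, 13, 10, [13, 10]]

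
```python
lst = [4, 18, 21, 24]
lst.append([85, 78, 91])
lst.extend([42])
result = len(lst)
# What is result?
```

After line 1: lst = [4, 18, 21, 24]
After line 2 (append adds [85, 78, 91] as single element): lst = [4, 18, 21, 24, [85, 78, 91]]
After line 3 (extend unpacks [42], adds 42): lst = [4, 18, 21, 24, [85, 78, 91], 42]
After line 4: result = len(lst) = 6

6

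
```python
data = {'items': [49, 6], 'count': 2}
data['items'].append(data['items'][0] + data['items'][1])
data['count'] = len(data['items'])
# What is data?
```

After line 1: data = {'items': [49, 6], 'count': 2}
After line 2 (append 49 + 6 = 55): data = {'items': [49, 6, 55], 'count': 2}
After line 3 (count = len(items) = 3): data = {'items': [49, 6, 55], 'count': 3}

{'items': [49, 6, 55], 'count': 3}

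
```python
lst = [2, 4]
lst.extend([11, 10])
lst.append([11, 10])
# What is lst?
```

After line 1: lst = [2, 4]
After line 2 (extend unpacks [11, 10]): lst = [2, 4, 11, 10]
After line 3 (append adds [11, 10] as single element): lst = [2, 4, 11, 10, [11, 10]]

[2, 4, 11, 10, [11, 10]]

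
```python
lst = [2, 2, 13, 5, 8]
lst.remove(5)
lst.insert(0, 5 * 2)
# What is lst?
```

After line 1: lst = [2, 2, 13, 5, 8]
After line 2 (remove first 5): lst = [2, 2, 13, 8]
After line 3 (insert 10 at index 0): lst = [10, 2, 2, 13, 8]

[10, 2, 2, 13, 8]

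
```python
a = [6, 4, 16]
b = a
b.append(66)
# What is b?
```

After line 1: a = [6, 4, 16]
After line 2 (b = a is an alias, same object): a = [6, 4, 16], b = [6, 4, 16]
After line 3 (b.append mutates the shared list): a = [6, 4, 16, 66], b = [6, 4, 16, 66]

[6, 4, 16, 66]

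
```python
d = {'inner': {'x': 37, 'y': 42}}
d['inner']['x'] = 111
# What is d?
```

After line 1: d = {'inner': {'x': 37, 'y': 42}}
After line 2 (inner x overwritten): d = {'inner': {'x': 111, 'y': 42}}

{'inner': {'x': 111, 'y': 42}}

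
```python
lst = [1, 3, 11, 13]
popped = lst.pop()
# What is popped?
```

13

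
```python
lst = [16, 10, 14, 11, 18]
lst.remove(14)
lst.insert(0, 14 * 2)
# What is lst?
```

After line 1: lst = [16, 10, 14, 11, 18]
After line 2 (remove first 14): lst = [16, 10, 11, 18]
After line 3 (insert 28 at index 0): lst = [28, 16, 10, 11, 18]

[28, 16, 10, 11, 18]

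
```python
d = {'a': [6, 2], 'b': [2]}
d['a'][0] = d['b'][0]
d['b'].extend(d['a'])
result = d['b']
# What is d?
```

After line 1: d = {'a': [6, 2], 'b': [2]}
After line 2 (a[0] = b[0] = 2): d = {'a': [2, 2], 'b': [2]}
After line 3 (b.extend(a) appends [2, 2]): d = {'a': [2, 2], 'b': [2, 2, 2]}
After line 4: result = d['b'] = [2, 2, 2]

{'a': [2, 2], 'b': [2, 2, 2]}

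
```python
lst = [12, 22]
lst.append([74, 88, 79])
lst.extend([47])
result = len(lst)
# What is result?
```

After line 1: lst = [12, 22]
After line 2 (append adds [74, 88, 79] as single element): lst = [12, 22, [74, 88, 79]]
After line 3 (extend unpacks [47], adds 47): lst = [12, 22, [74, 88, 79], 47]
After line 4: result = len(lst) = 4

4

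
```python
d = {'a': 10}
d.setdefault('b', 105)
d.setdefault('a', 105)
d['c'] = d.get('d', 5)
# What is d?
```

After line 1: d = {'a': 10}
After line 2 (setdefault adds 'b'=105): d = {'a': 10, 'b': 105}
After line 3 (setdefault 'a' no-op, already exists): d = {'a': 10, 'b': 105}
After line 4 (get('d', 5) returns default since 'd' not in d): d = {'a': 10, 'b': 105, 'c': 5}

{'a': 10, 'b': 105, 'c': 5}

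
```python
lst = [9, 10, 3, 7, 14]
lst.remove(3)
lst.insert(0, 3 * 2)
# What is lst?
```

After line 1: lst = [9, 10, 3, 7, 14]
After line 2 (remove first 3): lst = [9, 10, 7, 14]
After line 3 (insert 6 at index 0): lst = [6, 9, 10, 7, 14]

[6, 9, 10, 7, 14]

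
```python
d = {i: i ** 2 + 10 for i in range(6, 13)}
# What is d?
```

{6: 46, 7: 59, 8: 74, 9: 91, 10: 110, 11: 131, 12: 154}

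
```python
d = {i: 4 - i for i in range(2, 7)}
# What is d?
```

{2: 2, 3: 1, 4: 0, 5: -1, 6: -2}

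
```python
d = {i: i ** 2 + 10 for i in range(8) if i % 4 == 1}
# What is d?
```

{1: 11, 5: 35}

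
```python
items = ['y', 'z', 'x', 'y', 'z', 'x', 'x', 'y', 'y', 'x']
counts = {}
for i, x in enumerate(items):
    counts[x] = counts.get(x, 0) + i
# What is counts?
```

Initial: counts = {}, items = ['y', 'z', 'x', 'y', 'z', 'x', 'x', 'y', 'y', 'x']
i=0, x='y': counts = {'y': 0}
i=1, x='z': counts = {'y': 0, 'z': 1}
i=2, x='x': counts = {'y': 0, 'z': 1, 'x': 2}
i=3, x='y': counts = {'y': 3, 'z': 1, 'x': 2}
i=4, x='z': counts = {'y': 3, 'z': 5, 'x': 2}
i=5, x='x': counts = {'y': 3, 'z': 5, 'x': 7}
i=6, x='x': counts = {'y': 3, 'z': 5, 'x': 13}
i=7, x='y': counts = {'y': 10, 'z': 5, 'x': 13}
i=8, x='y': counts = {'y': 18, 'z': 5, 'x': 13}
i=9, x='x': counts = {'y': 18, 'z': 5, 'x': 22}

{'y': 18, 'z': 5, 'x': 22}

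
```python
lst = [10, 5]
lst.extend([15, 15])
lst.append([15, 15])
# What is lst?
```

After line 1: lst = [10, 5]
After line 2 (extend unpacks [15, 15]): lst = [10, 5, 15, 15]
After line 3 (append adds [15, 15] as single element): lst = [10, 5, 15, 15, [15, 15]]

[10, 5, 15, 15, [15, 15]]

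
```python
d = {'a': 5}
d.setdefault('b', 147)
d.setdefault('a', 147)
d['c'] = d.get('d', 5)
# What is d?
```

After line 1: d = {'a': 5}
After line 2 (setdefault adds 'b'=147): d = {'a': 5, 'b': 147}
After line 3 (setdefault 'a' no-op, already exists): d = {'a': 5, 'b': 147}
After line 4 (get('d', 5) returns default since 'd' not in d): d = {'a': 5, 'b': 147, 'c': 5}

{'a': 5, 'b': 147, 'c': 5}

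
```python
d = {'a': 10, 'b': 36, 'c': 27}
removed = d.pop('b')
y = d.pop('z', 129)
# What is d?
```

After line 1: d = {'a': 10, 'b': 36, 'c': 27}
After line 2 (pop 'b' returns 36): d = {'a': 10, 'c': 27}, removed = 36
After line 3 (pop 'z' missing, returns default 129): d = {'a': 10, 'c': 27}, y = 129

{'a': 10, 'c': 27}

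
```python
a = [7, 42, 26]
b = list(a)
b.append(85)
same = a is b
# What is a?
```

After line 1: a = [7, 42, 26]
After line 2 (b = list(a) is a shallow copy, new object): a = [7, 42, 26], b = [7, 42, 26]
After line 3 (append only mutates b): a = [7, 42, 26], b = [7, 42, 26, 85]
After line 4 (same = a is b; different objects -> False): same = False

[7, 42, 26]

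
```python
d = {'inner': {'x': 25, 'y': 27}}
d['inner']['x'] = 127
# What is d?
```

After line 1: d = {'inner': {'x': 25, 'y': 27}}
After line 2 (inner x overwritten): d = {'inner': {'x': 127, 'y': 27}}

{'inner': {'x': 127, 'y': 27}}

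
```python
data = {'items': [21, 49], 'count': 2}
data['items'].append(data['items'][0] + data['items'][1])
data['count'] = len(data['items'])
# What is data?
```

After line 1: data = {'items': [21, 49], 'count': 2}
After line 2 (append 21 + 49 = 70): data = {'items': [21, 49, 70], 'count': 2}
After line 3 (count = len(items) = 3): data = {'items': [21, 49, 70], 'count': 3}

{'items': [21, 49, 70], 'count': 3}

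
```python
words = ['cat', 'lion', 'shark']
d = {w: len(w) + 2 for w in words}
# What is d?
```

{'cat': 5, 'lion': 6, 'shark': 7}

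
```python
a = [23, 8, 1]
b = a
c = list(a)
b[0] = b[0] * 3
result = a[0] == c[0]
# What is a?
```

After line 1: a = [23, 8, 1]
After line 2 (b = a, alias): a = [23, 8, 1], b = [23, 8, 1]
After line 3 (c = list(a) is a copy, new object): c = [23, 8, 1]
After line 4 (b[0] = 23 * 3 = 69; mutates shared a/b): a = b = [69, 8, 1], c = [23, 8, 1]
After line 5 (a[0] = 69, c[0] = 23; result = False)

[69, 8, 1]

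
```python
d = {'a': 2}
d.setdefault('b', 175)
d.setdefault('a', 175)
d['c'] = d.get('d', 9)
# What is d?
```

After line 1: d = {'a': 2}
After line 2 (setdefault adds 'b'=175): d = {'a': 2, 'b': 175}
After line 3 (setdefault 'a' no-op, already exists): d = {'a': 2, 'b': 175}
After line 4 (get('d', 9) returns default since 'd' not in d): d = {'a': 2, 'b': 175, 'c': 9}

{'a': 2, 'b': 175, 'c': 9}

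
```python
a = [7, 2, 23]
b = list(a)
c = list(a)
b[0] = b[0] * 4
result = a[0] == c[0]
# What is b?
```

After line 1: a = [7, 2, 23]
After line 2 (b = list(a), copy): a = [7, 2, 23], b = [7, 2, 23]
After line 3 (c = list(a) is a copy, new object): c = [7, 2, 23]
After line 4 (b[0] = 7 * 4 = 28; only b mutates (copy)): a = [7, 2, 23], b = [28, 2, 23], c = [7, 2, 23]
After line 5 (a[0] = 7, c[0] = 7; result = True)

[28, 2, 23]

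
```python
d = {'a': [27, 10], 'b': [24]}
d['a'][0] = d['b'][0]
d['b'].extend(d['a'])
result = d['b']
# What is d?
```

After line 1: d = {'a': [27, 10], 'b': [24]}
After line 2 (a[0] = b[0] = 24): d = {'a': [24, 10], 'b': [24]}
After line 3 (b.extend(a) appends [24, 10]): d = {'a': [24, 10], 'b': [24, 24, 10]}
After line 4: result = d['b'] = [24, 24, 10]

{'a': [24, 10], 'b': [24, 24, 10]}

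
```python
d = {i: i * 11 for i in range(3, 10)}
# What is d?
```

{3: 33, 4: 44, 5: 55, 6: 66, 7: 77, 8: 88, 9: 99}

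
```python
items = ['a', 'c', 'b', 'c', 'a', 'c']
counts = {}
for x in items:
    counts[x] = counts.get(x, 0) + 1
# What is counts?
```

Initial: counts = {}, items = ['a', 'c', 'b', 'c', 'a', 'c']
See 'a': counts = {'a': 1}
See 'c': counts = {'a': 1, 'c': 1}
See 'b': counts = {'a': 1, 'c': 1, 'b': 1}
See 'c': counts = {'a': 1, 'c': 2, 'b': 1}
See 'a': counts = {'a': 2, 'c': 2, 'b': 1}
See 'c': counts = {'a': 2, 'c': 3, 'b': 1}

{'a': 2, 'c': 3, 'b': 1}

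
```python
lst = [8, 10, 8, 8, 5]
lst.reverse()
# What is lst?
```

[5, 8, 8, 10, 8]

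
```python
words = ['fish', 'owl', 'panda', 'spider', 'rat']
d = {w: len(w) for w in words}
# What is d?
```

{'fish': 4, 'owl': 3, 'panda': 5, 'spider': 6, 'rat': 3}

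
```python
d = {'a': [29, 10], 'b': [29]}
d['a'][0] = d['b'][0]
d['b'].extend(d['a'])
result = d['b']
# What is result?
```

After line 1: d = {'a': [29, 10], 'b': [29]}
After line 2 (a[0] = b[0] = 29): d = {'a': [29, 10], 'b': [29]}
After line 3 (b.extend(a) appends [29, 10]): d = {'a': [29, 10], 'b': [29, 29, 10]}
After line 4: result = d['b'] = [29, 29, 10]

[29, 29, 10]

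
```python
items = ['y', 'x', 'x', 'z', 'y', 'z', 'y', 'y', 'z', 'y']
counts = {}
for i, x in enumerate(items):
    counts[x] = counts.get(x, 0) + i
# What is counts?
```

Initial: counts = {}, items = ['y', 'x', 'x', 'z', 'y', 'z', 'y', 'y', 'z', 'y']
i=0, x='y': counts = {'y': 0}
i=1, x='x': counts = {'y': 0, 'x': 1}
i=2, x='x': counts = {'y': 0, 'x': 3}
i=3, x='z': counts = {'y': 0, 'x': 3, 'z': 3}
i=4, x='y': counts = {'y': 4, 'x': 3, 'z': 3}
i=5, x='z': counts = {'y': 4, 'x': 3, 'z': 8}
i=6, x='y': counts = {'y': 10, 'x': 3, 'z': 8}
i=7, x='y': counts = {'y': 17, 'x': 3, 'z': 8}
i=8, x='z': counts = {'y': 17, 'x': 3, 'z': 16}
i=9, x='y': counts = {'y': 26, 'x': 3, 'z': 16}

{'y': 26, 'x': 3, 'z': 16}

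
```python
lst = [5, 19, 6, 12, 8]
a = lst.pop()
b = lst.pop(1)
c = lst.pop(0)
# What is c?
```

After line 1: lst = [5, 19, 6, 12, 8]
After line 2 (pop() -> a = 8): lst = [5, 19, 6, 12]
After line 3 (pop(1) -> b = 19): lst = [5, 6, 12]
After line 4 (pop(0) -> c = 5): lst = [6, 12]

5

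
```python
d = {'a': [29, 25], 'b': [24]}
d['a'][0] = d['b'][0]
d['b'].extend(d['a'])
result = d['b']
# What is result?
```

After line 1: d = {'a': [29, 25], 'b': [24]}
After line 2 (a[0] = b[0] = 24): d = {'a': [24, 25], 'b': [24]}
After line 3 (b.extend(a) appends [24, 25]): d = {'a': [24, 25], 'b': [24, 24, 25]}
After line 4: result = d['b'] = [24, 24, 25]

[24, 24, 25]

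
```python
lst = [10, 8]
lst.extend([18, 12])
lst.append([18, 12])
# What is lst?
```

After line 1: lst = [10, 8]
After line 2 (extend unpacks [18, 12]): lst = [10, 8, 18, 12]
After line 3 (append adds [18, 12] as single element): lst = [10, 8, 18, 12, [18, 12]]

[10, 8, 18, 12, [18, 12]]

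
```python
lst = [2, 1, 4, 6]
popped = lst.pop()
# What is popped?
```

6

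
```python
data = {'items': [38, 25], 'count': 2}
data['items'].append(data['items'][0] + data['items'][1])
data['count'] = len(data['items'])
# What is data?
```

After line 1: data = {'items': [38, 25], 'count': 2}
After line 2 (append 38 + 25 = 63): data = {'items': [38, 25, 63], 'count': 2}
After line 3 (count = len(items) = 3): data = {'items': [38, 25, 63], 'count': 3}

{'items': [38, 25, 63], 'count': 3}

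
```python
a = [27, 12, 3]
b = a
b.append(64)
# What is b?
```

After line 1: a = [27, 12, 3]
After line 2 (b = a is an alias, same object): a = [27, 12, 3], b = [27, 12, 3]
After line 3 (b.append mutates the shared list): a = [27, 12, 3, 64], b = [27, 12, 3, 64]

[27, 12, 3, 64]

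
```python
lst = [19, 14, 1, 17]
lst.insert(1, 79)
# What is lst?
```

[19, 79, 14, 1, 17]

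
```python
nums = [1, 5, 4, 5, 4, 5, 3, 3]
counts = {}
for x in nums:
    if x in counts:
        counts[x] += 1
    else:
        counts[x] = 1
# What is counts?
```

Initial: counts = {}, nums = [1, 5, 4, 5, 4, 5, 3, 3]
See 1: counts = {1: 1}
See 5: counts = {1: 1, 5: 1}
See 4: counts = {1: 1, 5: 1, 4: 1}
See 5: counts = {1: 1, 5: 2, 4: 1}
See 4: counts = {1: 1, 5: 2, 4: 2}
See 5: counts = {1: 1, 5: 3, 4: 2}
See 3: counts = {1: 1, 5: 3, 4: 2, 3: 1}
See 3: counts = {1: 1, 5: 3, 4: 2, 3: 2}

{1: 1, 5: 3, 4: 2, 3: 2}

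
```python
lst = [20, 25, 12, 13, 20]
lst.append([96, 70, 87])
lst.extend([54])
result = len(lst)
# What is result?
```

After line 1: lst = [20, 25, 12, 13, 20]
After line 2 (append adds [96, 70, 87] as single element): lst = [20, 25, 12, 13, 20, [96, 70, 87]]
After line 3 (extend unpacks [54], adds 54): lst = [20, 25, 12, 13, 20, [96, 70, 87], 54]
After line 4: result = len(lst) = 7

7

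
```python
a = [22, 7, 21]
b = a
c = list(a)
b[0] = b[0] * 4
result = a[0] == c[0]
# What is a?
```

After line 1: a = [22, 7, 21]
After line 2 (b = a, alias): a = [22, 7, 21], b = [22, 7, 21]
After line 3 (c = list(a) is a copy, new object): c = [22, 7, 21]
After line 4 (b[0] = 22 * 4 = 88; mutates shared a/b): a = b = [88, 7, 21], c = [22, 7, 21]
After line 5 (a[0] = 88, c[0] = 22; result = False)

[88, 7, 21]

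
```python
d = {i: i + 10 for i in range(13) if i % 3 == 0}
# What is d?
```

{0: 10, 3: 13, 6: 16, 9: 19, 12: 22}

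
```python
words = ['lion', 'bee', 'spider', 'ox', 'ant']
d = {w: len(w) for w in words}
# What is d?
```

{'lion': 4, 'bee': 3, 'spider': 6, 'ox': 2, 'ant': 3}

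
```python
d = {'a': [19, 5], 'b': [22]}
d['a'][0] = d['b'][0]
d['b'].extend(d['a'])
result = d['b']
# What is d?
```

After line 1: d = {'a': [19, 5], 'b': [22]}
After line 2 (a[0] = b[0] = 22): d = {'a': [22, 5], 'b': [22]}
After line 3 (b.extend(a) appends [22, 5]): d = {'a': [22, 5], 'b': [22, 22, 5]}
After line 4: result = d['b'] = [22, 22, 5]

{'a': [22, 5], 'b': [22, 22, 5]}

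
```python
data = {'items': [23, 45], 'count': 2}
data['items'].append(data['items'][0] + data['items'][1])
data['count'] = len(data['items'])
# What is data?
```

After line 1: data = {'items': [23, 45], 'count': 2}
After line 2 (append 23 + 45 = 68): data = {'items': [23, 45, 68], 'count': 2}
After line 3 (count = len(items) = 3): data = {'items': [23, 45, 68], 'count': 3}

{'items': [23, 45, 68], 'count': 3}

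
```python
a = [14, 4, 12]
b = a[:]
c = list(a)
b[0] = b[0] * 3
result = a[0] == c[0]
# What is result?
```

After line 1: a = [14, 4, 12]
After line 2 (b = a[:], copy): a = [14, 4, 12], b = [14, 4, 12]
After line 3 (c = list(a) is a copy, new object): c = [14, 4, 12]
After line 4 (b[0] = 14 * 3 = 42; only b mutates (copy)): a = [14, 4, 12], b = [42, 4, 12], c = [14, 4, 12]
After line 5 (a[0] = 14, c[0] = 14; result = True)

True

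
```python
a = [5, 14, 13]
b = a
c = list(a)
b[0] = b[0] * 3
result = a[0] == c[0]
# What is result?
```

After line 1: a = [5, 14, 13]
After line 2 (b = a, alias): a = [5, 14, 13], b = [5, 14, 13]
After line 3 (c = list(a) is a copy, new object): c = [5, 14, 13]
After line 4 (b[0] = 5 * 3 = 15; mutates shared a/b): a = b = [15, 14, 13], c = [5, 14, 13]
After line 5 (a[0] = 15, c[0] = 5; result = False)

False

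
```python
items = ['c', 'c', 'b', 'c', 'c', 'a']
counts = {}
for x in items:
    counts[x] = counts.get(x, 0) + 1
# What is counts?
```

Initial: counts = {}, items = ['c', 'c', 'b', 'c', 'c', 'a']
See 'c': counts = {'c': 1}
See 'c': counts = {'c': 2}
See 'b': counts = {'c': 2, 'b': 1}
See 'c': counts = {'c': 3, 'b': 1}
See 'c': counts = {'c': 4, 'b': 1}
See 'a': counts = {'c': 4, 'b': 1, 'a': 1}

{'c': 4, 'b': 1, 'a': 1}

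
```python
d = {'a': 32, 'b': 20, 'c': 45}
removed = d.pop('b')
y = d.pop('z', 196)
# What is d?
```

After line 1: d = {'a': 32, 'b': 20, 'c': 45}
After line 2 (pop 'b' returns 20): d = {'a': 32, 'c': 45}, removed = 20
After line 3 (pop 'z' missing, returns default 196): d = {'a': 32, 'c': 45}, y = 196

{'a': 32, 'c': 45}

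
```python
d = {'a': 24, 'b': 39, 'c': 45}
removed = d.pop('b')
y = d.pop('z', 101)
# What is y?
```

After line 1: d = {'a': 24, 'b': 39, 'c': 45}
After line 2 (pop 'b' returns 39): d = {'a': 24, 'c': 45}, removed = 39
After line 3 (pop 'z' missing, returns default 101): d = {'a': 24, 'c': 45}, y = 101

101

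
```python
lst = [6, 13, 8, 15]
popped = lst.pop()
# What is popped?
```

15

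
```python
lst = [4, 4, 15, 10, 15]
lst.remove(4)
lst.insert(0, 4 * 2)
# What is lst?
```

After line 1: lst = [4, 4, 15, 10, 15]
After line 2 (remove first 4): lst = [4, 15, 10, 15]
After line 3 (insert 8 at index 0): lst = [8, 4, 15, 10, 15]

[8, 4, 15, 10, 15]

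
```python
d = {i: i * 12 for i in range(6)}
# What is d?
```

{0: 0, 1: 12, 2: 24, 3: 36, 4: 48, 5: 60}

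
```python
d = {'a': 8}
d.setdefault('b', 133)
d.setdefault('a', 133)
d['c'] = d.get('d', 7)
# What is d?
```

After line 1: d = {'a': 8}
After line 2 (setdefault adds 'b'=133): d = {'a': 8, 'b': 133}
After line 3 (setdefault 'a' no-op, already exists): d = {'a': 8, 'b': 133}
After line 4 (get('d', 7) returns default since 'd' not in d): d = {'a': 8, 'b': 133, 'c': 7}

{'a': 8, 'b': 133, 'c': 7}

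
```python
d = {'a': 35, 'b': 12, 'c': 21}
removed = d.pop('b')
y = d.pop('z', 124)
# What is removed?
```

After line 1: d = {'a': 35, 'b': 12, 'c': 21}
After line 2 (pop 'b' returns 12): d = {'a': 35, 'c': 21}, removed = 12
After line 3 (pop 'z' missing, returns default 124): d = {'a': 35, 'c': 21}, y = 124

12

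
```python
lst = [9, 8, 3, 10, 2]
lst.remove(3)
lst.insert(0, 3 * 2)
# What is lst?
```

After line 1: lst = [9, 8, 3, 10, 2]
After line 2 (remove first 3): lst = [9, 8, 10, 2]
After line 3 (insert 6 at index 0): lst = [6, 9, 8, 10, 2]

[6, 9, 8, 10, 2]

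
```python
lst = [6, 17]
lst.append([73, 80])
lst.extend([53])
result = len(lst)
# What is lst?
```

After line 1: lst = [6, 17]
After line 2 (append adds [73, 80] as single element): lst = [6, 17, [73, 80]]
After line 3 (extend unpacks [53], adds 53): lst = [6, 17, [73, 80], 53]
After line 4: result = len(lst) = 4

[6, 17, [73, 80], 53]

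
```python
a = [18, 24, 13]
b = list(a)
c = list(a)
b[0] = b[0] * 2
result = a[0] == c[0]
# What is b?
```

After line 1: a = [18, 24, 13]
After line 2 (b = list(a), copy): a = [18, 24, 13], b = [18, 24, 13]
After line 3 (c = list(a) is a copy, new object): c = [18, 24, 13]
After line 4 (b[0] = 18 * 2 = 36; only b mutates (copy)): a = [18, 24, 13], b = [36, 24, 13], c = [18, 24, 13]
After line 5 (a[0] = 18, c[0] = 18; result = True)

[36, 24, 13]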